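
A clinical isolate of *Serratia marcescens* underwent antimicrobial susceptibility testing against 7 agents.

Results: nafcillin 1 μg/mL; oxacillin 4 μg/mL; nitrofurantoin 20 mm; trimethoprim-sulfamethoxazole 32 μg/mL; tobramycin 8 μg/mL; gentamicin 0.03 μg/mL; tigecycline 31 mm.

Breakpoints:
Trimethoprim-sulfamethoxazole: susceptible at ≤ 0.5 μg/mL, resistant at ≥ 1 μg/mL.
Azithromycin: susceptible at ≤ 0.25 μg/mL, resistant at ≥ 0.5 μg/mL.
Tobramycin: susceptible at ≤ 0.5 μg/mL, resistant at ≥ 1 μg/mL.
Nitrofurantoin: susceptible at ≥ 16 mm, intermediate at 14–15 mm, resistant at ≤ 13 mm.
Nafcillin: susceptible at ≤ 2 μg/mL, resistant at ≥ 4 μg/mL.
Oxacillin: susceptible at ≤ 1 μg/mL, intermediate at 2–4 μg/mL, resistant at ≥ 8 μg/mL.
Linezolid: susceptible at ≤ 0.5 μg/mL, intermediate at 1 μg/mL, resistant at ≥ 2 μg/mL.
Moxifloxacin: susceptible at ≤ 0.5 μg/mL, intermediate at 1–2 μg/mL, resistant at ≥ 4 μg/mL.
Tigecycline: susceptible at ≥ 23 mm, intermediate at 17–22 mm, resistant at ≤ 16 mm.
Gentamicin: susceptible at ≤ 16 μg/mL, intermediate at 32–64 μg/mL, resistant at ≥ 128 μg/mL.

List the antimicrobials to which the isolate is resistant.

trimethoprim-sulfamethoxazole, tobramycin

Nafcillin (1 μg/mL) ≤ 2 μg/mL ⇒ S
Oxacillin 4 μg/mL: in 2–4 μg/mL ⇒ I
Nitrofurantoin 20 mm: ≥ 16 mm → Susceptible
Trimethoprim-sulfamethoxazole 32 μg/mL: ≥ 1 μg/mL — R
Tobramycin (8 μg/mL) ≥ 1 μg/mL → Resistant
Gentamicin 0.03 μg/mL: ≤ 16 μg/mL — S
Tigecycline 31 mm: ≥ 23 mm → Susceptible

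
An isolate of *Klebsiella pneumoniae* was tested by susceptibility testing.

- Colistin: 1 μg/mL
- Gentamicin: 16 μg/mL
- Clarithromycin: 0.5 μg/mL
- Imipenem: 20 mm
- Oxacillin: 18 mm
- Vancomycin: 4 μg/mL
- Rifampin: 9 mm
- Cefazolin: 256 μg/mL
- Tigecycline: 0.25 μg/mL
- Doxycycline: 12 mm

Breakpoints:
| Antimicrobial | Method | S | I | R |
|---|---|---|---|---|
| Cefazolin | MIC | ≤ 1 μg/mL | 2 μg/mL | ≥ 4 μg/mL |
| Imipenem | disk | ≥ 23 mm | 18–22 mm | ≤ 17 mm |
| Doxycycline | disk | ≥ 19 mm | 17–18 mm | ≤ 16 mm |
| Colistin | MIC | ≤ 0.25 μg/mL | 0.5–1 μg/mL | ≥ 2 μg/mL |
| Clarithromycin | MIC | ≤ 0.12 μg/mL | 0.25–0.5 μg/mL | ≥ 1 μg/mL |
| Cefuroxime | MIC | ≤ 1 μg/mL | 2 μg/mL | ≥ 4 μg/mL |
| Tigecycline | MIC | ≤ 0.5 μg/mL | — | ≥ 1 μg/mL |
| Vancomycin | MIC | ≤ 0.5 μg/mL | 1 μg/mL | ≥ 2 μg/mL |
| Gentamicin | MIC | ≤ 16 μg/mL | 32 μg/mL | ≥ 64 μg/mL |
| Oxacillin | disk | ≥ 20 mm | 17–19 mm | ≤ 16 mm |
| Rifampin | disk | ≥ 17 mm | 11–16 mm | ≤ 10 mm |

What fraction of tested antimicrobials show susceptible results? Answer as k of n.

2 of 10

Colistin 1 μg/mL: in 0.5–1 μg/mL ⇒ intermediate
Gentamicin 16 μg/mL: ≤ 16 μg/mL → susceptible
Clarithromycin: 0.5 μg/mL is in 0.25–0.5 μg/mL ⇒ I
Imipenem (20 mm) in 18–22 mm → Intermediate
Oxacillin (18 mm) in 17–19 mm ⇒ intermediate
Vancomycin: 4 μg/mL is ≥ 2 μg/mL ⇒ resistant
Rifampin (9 mm) ≤ 10 mm → R
Cefazolin (256 μg/mL) ≥ 4 μg/mL — resistant
Tigecycline: 0.25 μg/mL is ≤ 0.5 μg/mL ⇒ Susceptible
Doxycycline: 12 mm is ≤ 16 mm → Resistant
Susceptible: 2/10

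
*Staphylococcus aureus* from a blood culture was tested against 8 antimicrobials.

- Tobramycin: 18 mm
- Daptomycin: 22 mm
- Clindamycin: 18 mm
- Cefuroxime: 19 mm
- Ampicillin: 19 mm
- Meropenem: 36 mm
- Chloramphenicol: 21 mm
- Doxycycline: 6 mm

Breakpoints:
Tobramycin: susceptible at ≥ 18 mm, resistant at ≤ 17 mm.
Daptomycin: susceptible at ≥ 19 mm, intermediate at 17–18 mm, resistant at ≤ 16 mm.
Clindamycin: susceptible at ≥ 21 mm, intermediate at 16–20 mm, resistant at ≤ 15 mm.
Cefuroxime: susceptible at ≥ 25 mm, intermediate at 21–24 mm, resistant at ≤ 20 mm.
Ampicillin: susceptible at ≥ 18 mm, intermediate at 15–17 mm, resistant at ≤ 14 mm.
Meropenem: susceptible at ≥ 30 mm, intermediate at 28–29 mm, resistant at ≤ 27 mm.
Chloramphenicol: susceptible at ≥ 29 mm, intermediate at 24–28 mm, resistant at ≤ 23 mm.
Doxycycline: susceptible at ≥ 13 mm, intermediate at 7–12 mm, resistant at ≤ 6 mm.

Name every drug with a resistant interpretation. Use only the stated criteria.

Tobramycin 18 mm: ≥ 18 mm → Susceptible
Daptomycin (22 mm) ≥ 19 mm ⇒ S
Clindamycin (18 mm) in 16–20 mm ⇒ intermediate
Cefuroxime (19 mm) ≤ 20 mm ⇒ R
Ampicillin: 19 mm is ≥ 18 mm → Susceptible
Meropenem: 36 mm is ≥ 30 mm ⇒ susceptible
Chloramphenicol: 21 mm is ≤ 23 mm — resistant
Doxycycline 6 mm: ≤ 6 mm → resistant

cefuroxime, chloramphenicol, doxycycline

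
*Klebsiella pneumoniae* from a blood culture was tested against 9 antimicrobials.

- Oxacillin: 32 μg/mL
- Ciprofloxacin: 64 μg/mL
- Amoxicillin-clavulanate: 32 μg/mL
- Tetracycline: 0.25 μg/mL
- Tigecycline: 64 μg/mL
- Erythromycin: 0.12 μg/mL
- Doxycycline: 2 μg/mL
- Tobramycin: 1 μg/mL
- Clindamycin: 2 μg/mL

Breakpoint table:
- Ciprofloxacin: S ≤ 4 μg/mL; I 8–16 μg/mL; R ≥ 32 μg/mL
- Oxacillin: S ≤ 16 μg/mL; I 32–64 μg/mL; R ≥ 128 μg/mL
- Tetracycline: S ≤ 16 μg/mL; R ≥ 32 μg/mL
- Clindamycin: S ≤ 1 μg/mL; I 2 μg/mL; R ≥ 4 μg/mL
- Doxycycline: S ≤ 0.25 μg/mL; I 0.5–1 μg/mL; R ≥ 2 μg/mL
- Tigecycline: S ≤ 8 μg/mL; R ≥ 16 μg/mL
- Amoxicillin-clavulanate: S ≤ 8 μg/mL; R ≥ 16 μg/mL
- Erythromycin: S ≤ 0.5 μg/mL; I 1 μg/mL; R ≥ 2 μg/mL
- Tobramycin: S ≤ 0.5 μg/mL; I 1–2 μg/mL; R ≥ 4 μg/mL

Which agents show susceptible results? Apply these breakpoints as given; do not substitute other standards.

Oxacillin (32 μg/mL) in 32–64 μg/mL → intermediate
Ciprofloxacin: 64 μg/mL is ≥ 32 μg/mL — R
Amoxicillin-clavulanate: 32 μg/mL is ≥ 16 μg/mL — R
Tetracycline 0.25 μg/mL: ≤ 16 μg/mL → susceptible
Tigecycline: 64 μg/mL is ≥ 16 μg/mL ⇒ resistant
Erythromycin: 0.12 μg/mL is ≤ 0.5 μg/mL ⇒ Susceptible
Doxycycline 2 μg/mL: ≥ 2 μg/mL — R
Tobramycin 1 μg/mL: in 1–2 μg/mL ⇒ I
Clindamycin 2 μg/mL: = 2 μg/mL — Intermediate

tetracycline, erythromycin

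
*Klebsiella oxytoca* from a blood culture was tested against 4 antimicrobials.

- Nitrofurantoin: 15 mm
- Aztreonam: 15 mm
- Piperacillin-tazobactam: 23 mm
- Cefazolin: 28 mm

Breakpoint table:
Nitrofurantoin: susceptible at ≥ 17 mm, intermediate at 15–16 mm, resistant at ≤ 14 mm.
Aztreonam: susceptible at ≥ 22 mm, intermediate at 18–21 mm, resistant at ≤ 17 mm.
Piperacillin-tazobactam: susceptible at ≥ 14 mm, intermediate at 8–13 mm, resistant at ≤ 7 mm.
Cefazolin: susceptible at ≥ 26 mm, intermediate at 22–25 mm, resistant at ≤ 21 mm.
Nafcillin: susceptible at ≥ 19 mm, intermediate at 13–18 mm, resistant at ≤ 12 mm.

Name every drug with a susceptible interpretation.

Nitrofurantoin (15 mm) in 15–16 mm → Intermediate
Aztreonam (15 mm) ≤ 17 mm ⇒ R
Piperacillin-tazobactam 23 mm: ≥ 14 mm — S
Cefazolin (28 mm) ≥ 26 mm → Susceptible

piperacillin-tazobactam, cefazolin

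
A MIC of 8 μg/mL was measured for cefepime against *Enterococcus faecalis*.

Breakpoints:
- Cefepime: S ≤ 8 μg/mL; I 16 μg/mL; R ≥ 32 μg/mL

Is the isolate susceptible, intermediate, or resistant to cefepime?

Cefepime (8 μg/mL) ≤ 8 μg/mL — S

S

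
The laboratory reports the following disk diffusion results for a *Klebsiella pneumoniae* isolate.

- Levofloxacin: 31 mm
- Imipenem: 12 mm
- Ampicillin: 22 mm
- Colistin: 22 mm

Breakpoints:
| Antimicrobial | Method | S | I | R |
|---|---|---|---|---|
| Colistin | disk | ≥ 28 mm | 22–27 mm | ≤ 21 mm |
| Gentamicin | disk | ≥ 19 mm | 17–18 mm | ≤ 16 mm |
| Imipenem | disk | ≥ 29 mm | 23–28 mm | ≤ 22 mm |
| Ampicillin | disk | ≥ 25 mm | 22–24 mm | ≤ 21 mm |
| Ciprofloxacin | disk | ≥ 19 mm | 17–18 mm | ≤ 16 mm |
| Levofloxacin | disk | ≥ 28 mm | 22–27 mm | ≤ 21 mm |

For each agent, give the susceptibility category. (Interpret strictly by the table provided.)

S, R, I, I

Levofloxacin 31 mm: ≥ 28 mm — S
Imipenem: 12 mm is ≤ 22 mm → R
Ampicillin (22 mm) in 22–24 mm — I
Colistin 22 mm: in 22–27 mm → intermediate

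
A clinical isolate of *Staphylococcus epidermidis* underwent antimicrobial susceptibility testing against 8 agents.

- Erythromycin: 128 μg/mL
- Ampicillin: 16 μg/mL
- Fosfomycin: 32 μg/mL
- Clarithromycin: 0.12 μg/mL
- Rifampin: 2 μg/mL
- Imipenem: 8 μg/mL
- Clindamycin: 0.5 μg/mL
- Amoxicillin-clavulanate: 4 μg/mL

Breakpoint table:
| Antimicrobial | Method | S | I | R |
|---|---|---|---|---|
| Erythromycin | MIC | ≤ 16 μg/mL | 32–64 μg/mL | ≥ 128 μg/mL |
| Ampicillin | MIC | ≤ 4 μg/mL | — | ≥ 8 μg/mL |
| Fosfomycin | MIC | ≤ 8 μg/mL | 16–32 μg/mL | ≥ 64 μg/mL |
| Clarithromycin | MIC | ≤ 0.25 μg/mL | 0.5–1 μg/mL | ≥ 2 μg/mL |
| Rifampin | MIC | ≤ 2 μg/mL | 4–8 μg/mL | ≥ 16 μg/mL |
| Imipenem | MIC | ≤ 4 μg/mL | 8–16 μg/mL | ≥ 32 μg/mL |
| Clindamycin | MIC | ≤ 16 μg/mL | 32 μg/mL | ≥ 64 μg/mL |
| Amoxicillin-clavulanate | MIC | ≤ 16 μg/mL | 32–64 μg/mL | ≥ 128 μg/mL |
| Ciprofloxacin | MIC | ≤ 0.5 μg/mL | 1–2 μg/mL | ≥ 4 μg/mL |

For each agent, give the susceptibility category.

Erythromycin (128 μg/mL) ≥ 128 μg/mL — Resistant
Ampicillin (16 μg/mL) ≥ 8 μg/mL → R
Fosfomycin 32 μg/mL: in 16–32 μg/mL — intermediate
Clarithromycin (0.12 μg/mL) ≤ 0.25 μg/mL → S
Rifampin 2 μg/mL: ≤ 2 μg/mL — Susceptible
Imipenem 8 μg/mL: in 8–16 μg/mL — Intermediate
Clindamycin (0.5 μg/mL) ≤ 16 μg/mL → Susceptible
Amoxicillin-clavulanate: 4 μg/mL is ≤ 16 μg/mL ⇒ S

R, R, I, S, S, I, S, S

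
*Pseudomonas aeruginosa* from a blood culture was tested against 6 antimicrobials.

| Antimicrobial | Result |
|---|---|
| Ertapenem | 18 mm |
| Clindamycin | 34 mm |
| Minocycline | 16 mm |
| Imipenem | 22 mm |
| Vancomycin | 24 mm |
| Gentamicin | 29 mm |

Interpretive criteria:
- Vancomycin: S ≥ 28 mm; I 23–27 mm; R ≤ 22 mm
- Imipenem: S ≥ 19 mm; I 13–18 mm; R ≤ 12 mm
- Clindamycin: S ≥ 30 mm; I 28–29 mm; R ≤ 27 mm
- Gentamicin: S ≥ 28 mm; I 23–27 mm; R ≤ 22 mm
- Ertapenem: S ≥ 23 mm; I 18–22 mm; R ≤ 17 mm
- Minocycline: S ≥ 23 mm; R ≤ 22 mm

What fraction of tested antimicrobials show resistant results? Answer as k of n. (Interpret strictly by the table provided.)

1 of 6

Ertapenem 18 mm: in 18–22 mm ⇒ Intermediate
Clindamycin: 34 mm is ≥ 30 mm ⇒ susceptible
Minocycline 16 mm: ≤ 22 mm — R
Imipenem: 22 mm is ≥ 19 mm — S
Vancomycin (24 mm) in 23–27 mm → intermediate
Gentamicin: 29 mm is ≥ 28 mm — Susceptible
Resistant: 1/6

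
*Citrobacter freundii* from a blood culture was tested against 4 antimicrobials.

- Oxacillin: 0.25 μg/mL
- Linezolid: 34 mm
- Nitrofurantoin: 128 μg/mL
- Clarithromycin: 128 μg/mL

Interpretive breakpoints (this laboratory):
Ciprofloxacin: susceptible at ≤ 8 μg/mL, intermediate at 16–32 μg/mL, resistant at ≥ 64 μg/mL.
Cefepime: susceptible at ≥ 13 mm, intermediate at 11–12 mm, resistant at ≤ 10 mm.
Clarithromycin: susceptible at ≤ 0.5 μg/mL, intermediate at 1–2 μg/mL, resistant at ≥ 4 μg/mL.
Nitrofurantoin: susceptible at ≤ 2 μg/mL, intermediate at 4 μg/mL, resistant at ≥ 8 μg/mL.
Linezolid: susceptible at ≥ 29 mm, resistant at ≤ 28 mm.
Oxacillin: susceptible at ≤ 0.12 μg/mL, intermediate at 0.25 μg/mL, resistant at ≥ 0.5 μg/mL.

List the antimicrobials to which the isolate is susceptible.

linezolid

Oxacillin: 0.25 μg/mL is = 0.25 μg/mL → intermediate
Linezolid (34 mm) ≥ 29 mm → susceptible
Nitrofurantoin 128 μg/mL: ≥ 8 μg/mL ⇒ Resistant
Clarithromycin (128 μg/mL) ≥ 4 μg/mL → Resistant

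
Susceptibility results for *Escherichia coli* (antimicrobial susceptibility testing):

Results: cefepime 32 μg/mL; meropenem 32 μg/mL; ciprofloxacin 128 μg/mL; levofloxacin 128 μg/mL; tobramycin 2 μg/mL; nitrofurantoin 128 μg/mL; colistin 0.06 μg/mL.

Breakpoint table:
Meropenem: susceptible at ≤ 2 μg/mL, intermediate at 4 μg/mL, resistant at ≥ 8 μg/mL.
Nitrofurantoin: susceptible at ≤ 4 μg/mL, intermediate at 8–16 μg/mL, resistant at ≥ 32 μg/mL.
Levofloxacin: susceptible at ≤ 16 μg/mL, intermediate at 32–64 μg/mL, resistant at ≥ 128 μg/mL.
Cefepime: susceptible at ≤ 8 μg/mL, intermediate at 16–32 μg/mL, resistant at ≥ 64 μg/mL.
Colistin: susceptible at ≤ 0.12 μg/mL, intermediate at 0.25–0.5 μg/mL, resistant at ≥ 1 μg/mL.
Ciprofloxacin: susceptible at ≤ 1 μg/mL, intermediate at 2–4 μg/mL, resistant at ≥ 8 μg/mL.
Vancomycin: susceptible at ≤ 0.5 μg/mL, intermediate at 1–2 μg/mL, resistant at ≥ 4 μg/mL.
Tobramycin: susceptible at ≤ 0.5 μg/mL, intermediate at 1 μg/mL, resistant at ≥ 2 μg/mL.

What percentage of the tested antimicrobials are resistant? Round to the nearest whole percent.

71%

Cefepime (32 μg/mL) in 16–32 μg/mL — intermediate
Meropenem 32 μg/mL: ≥ 8 μg/mL — R
Ciprofloxacin: 128 μg/mL is ≥ 8 μg/mL → R
Levofloxacin: 128 μg/mL is ≥ 128 μg/mL ⇒ Resistant
Tobramycin: 2 μg/mL is ≥ 2 μg/mL → resistant
Nitrofurantoin: 128 μg/mL is ≥ 32 μg/mL → resistant
Colistin: 0.06 μg/mL is ≤ 0.12 μg/mL — Susceptible
Resistant: 5/7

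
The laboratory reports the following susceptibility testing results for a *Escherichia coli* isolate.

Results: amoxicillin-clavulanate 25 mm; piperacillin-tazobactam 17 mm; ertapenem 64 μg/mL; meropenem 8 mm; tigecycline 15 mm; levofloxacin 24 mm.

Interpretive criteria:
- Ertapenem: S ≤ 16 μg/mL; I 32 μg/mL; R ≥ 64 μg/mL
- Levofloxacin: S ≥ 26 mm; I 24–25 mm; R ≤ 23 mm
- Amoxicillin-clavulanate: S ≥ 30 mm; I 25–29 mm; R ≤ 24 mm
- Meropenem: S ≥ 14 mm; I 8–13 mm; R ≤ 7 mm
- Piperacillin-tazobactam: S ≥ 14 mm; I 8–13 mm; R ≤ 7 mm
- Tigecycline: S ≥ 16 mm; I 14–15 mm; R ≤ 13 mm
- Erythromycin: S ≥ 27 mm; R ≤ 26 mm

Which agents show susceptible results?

Amoxicillin-clavulanate: 25 mm is in 25–29 mm → intermediate
Piperacillin-tazobactam 17 mm: ≥ 14 mm ⇒ Susceptible
Ertapenem: 64 μg/mL is ≥ 64 μg/mL — resistant
Meropenem 8 mm: in 8–13 mm ⇒ Intermediate
Tigecycline (15 mm) in 14–15 mm ⇒ Intermediate
Levofloxacin: 24 mm is in 24–25 mm — I

piperacillin-tazobactam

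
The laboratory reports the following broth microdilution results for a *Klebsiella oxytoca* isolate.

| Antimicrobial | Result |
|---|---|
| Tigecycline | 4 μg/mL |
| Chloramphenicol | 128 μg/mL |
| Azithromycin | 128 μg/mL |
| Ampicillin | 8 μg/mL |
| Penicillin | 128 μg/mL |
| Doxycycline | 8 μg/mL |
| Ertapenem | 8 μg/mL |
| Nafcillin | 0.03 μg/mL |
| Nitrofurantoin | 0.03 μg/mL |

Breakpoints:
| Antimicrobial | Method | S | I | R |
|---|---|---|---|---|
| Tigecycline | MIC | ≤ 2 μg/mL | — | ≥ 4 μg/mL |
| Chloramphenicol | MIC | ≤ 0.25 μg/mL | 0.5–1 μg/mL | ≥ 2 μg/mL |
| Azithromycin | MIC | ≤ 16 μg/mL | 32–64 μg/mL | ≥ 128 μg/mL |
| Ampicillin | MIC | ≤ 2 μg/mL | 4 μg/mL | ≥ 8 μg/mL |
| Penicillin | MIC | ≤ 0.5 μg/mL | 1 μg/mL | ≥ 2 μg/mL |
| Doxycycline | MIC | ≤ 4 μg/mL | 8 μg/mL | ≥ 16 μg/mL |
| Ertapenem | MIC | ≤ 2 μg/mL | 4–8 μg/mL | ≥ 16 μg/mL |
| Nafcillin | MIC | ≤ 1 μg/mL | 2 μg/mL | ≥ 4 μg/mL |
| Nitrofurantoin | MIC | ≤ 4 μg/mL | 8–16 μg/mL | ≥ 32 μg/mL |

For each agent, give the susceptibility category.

Tigecycline (4 μg/mL) ≥ 4 μg/mL ⇒ resistant
Chloramphenicol 128 μg/mL: ≥ 2 μg/mL ⇒ Resistant
Azithromycin 128 μg/mL: ≥ 128 μg/mL — R
Ampicillin: 8 μg/mL is ≥ 8 μg/mL → Resistant
Penicillin: 128 μg/mL is ≥ 2 μg/mL — R
Doxycycline (8 μg/mL) = 8 μg/mL ⇒ Intermediate
Ertapenem (8 μg/mL) in 4–8 μg/mL → Intermediate
Nafcillin (0.03 μg/mL) ≤ 1 μg/mL — S
Nitrofurantoin 0.03 μg/mL: ≤ 4 μg/mL → Susceptible

R, R, R, R, R, I, I, S, S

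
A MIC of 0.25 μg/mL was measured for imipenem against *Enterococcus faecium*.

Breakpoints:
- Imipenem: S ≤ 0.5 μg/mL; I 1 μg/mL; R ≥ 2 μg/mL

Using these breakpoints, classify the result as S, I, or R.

Imipenem: 0.25 μg/mL is ≤ 0.5 μg/mL — S

S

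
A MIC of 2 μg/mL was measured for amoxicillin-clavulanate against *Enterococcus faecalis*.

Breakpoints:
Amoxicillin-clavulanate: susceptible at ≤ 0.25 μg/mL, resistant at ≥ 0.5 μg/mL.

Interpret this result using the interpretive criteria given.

Amoxicillin-clavulanate (2 μg/mL) ≥ 0.5 μg/mL ⇒ Resistant

R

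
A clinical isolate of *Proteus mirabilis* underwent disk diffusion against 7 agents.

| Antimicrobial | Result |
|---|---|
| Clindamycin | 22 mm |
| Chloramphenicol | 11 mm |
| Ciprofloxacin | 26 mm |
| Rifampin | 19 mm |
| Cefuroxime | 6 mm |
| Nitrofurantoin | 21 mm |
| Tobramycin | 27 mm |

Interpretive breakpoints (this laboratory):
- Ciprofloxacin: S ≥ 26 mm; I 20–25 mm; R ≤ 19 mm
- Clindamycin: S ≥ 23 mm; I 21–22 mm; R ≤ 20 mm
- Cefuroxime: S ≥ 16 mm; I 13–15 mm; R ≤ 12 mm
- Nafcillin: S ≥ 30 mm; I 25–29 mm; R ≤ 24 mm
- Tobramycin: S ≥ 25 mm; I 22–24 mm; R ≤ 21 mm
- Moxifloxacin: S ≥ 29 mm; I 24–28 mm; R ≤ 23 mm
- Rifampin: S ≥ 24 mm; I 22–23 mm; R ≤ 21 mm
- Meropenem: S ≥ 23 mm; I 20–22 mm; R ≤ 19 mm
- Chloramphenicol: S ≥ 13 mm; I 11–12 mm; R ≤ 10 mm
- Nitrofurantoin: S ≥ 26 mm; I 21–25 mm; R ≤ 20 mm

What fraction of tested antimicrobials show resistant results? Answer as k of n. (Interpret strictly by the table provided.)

2 of 7

Clindamycin 22 mm: in 21–22 mm ⇒ intermediate
Chloramphenicol 11 mm: in 11–12 mm — Intermediate
Ciprofloxacin: 26 mm is ≥ 26 mm — susceptible
Rifampin 19 mm: ≤ 21 mm ⇒ Resistant
Cefuroxime: 6 mm is ≤ 12 mm → Resistant
Nitrofurantoin (21 mm) in 21–25 mm → intermediate
Tobramycin: 27 mm is ≥ 25 mm — susceptible
Resistant: 2/7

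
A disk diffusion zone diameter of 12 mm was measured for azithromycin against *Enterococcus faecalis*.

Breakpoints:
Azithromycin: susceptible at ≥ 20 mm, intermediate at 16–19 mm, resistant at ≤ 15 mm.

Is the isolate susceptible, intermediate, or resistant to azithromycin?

Azithromycin 12 mm: ≤ 15 mm ⇒ resistant

R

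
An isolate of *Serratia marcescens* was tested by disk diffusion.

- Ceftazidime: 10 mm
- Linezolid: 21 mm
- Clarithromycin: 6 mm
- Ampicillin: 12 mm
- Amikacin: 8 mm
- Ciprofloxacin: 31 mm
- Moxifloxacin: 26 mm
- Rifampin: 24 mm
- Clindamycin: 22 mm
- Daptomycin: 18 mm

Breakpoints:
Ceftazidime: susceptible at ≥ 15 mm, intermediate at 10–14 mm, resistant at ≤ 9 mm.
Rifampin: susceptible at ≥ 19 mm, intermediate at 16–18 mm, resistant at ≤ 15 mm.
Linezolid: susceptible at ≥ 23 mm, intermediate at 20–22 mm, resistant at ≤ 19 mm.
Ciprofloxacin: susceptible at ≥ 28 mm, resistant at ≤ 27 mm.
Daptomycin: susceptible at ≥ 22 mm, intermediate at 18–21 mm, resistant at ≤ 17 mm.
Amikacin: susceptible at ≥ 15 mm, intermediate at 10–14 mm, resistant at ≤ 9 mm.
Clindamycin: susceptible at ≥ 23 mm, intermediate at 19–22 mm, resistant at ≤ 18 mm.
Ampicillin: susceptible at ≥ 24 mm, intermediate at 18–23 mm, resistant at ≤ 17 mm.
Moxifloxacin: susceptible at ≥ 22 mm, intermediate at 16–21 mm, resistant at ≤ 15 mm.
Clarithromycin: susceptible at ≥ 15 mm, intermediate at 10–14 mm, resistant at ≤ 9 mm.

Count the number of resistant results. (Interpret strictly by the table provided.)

3

Ceftazidime: 10 mm is in 10–14 mm → Intermediate
Linezolid: 21 mm is in 20–22 mm → I
Clarithromycin: 6 mm is ≤ 9 mm ⇒ resistant
Ampicillin (12 mm) ≤ 17 mm → Resistant
Amikacin 8 mm: ≤ 9 mm ⇒ Resistant
Ciprofloxacin (31 mm) ≥ 28 mm ⇒ Susceptible
Moxifloxacin 26 mm: ≥ 22 mm — susceptible
Rifampin (24 mm) ≥ 19 mm ⇒ S
Clindamycin 22 mm: in 19–22 mm → intermediate
Daptomycin: 18 mm is in 18–21 mm — I
Resistant: 3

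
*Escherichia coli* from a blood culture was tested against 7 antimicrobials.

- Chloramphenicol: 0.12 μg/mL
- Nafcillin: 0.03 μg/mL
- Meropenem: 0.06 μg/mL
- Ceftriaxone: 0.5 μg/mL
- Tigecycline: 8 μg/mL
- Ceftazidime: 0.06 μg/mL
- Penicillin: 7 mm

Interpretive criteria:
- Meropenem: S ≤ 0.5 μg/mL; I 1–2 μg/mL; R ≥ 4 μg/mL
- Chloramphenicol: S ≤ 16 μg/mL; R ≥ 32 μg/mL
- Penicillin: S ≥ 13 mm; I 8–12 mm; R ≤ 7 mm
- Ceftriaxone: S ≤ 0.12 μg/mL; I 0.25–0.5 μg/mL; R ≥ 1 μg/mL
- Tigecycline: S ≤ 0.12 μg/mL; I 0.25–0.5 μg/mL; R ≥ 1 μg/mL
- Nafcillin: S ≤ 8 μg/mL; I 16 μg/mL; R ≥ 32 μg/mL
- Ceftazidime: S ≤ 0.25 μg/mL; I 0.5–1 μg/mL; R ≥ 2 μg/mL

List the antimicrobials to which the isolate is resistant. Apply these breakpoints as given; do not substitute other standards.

Chloramphenicol 0.12 μg/mL: ≤ 16 μg/mL → susceptible
Nafcillin (0.03 μg/mL) ≤ 8 μg/mL — Susceptible
Meropenem 0.06 μg/mL: ≤ 0.5 μg/mL → Susceptible
Ceftriaxone: 0.5 μg/mL is in 0.25–0.5 μg/mL → I
Tigecycline 8 μg/mL: ≥ 1 μg/mL ⇒ resistant
Ceftazidime (0.06 μg/mL) ≤ 0.25 μg/mL — Susceptible
Penicillin: 7 mm is ≤ 7 mm — Resistant

tigecycline, penicillin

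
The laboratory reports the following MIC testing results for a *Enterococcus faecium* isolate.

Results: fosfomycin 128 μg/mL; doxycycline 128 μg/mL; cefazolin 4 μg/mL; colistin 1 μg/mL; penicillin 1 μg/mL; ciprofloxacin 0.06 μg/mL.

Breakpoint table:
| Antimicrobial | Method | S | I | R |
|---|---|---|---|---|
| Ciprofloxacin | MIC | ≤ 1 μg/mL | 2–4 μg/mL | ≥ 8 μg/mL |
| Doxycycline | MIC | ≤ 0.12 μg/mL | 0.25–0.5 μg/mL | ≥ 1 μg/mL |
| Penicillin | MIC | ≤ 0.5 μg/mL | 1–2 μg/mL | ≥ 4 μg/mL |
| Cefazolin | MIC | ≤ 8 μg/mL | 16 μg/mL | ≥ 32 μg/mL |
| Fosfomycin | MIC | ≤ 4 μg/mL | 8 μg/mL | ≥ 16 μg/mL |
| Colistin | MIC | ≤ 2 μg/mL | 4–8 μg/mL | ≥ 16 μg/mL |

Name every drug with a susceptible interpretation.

cefazolin, colistin, ciprofloxacin

Fosfomycin: 128 μg/mL is ≥ 16 μg/mL — Resistant
Doxycycline (128 μg/mL) ≥ 1 μg/mL — Resistant
Cefazolin: 4 μg/mL is ≤ 8 μg/mL — Susceptible
Colistin: 1 μg/mL is ≤ 2 μg/mL → S
Penicillin (1 μg/mL) in 1–2 μg/mL ⇒ I
Ciprofloxacin (0.06 μg/mL) ≤ 1 μg/mL — Susceptible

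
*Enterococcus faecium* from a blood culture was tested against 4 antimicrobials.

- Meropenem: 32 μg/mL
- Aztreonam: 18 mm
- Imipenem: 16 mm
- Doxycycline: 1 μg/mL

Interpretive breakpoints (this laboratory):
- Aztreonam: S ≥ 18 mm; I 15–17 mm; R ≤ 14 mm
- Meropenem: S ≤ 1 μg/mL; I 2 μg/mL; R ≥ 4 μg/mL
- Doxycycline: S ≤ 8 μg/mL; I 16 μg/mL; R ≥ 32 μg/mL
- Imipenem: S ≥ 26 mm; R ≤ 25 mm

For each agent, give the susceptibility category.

Meropenem 32 μg/mL: ≥ 4 μg/mL ⇒ Resistant
Aztreonam: 18 mm is ≥ 18 mm → Susceptible
Imipenem (16 mm) ≤ 25 mm ⇒ resistant
Doxycycline: 1 μg/mL is ≤ 8 μg/mL → susceptible

R, S, R, S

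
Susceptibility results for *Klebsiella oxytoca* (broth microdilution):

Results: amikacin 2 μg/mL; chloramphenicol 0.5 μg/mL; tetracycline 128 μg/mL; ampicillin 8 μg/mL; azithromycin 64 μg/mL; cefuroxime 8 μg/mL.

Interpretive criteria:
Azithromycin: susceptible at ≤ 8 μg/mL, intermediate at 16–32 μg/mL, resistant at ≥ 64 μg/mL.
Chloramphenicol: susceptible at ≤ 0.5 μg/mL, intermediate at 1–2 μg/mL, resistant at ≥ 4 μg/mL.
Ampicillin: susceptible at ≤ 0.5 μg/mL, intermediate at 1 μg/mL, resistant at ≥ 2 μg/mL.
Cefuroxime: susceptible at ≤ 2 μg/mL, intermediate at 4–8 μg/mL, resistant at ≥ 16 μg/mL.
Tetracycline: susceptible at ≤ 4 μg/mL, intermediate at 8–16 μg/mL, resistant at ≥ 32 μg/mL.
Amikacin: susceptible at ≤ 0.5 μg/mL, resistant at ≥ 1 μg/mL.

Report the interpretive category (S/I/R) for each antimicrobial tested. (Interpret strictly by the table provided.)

Amikacin (2 μg/mL) ≥ 1 μg/mL ⇒ R
Chloramphenicol (0.5 μg/mL) ≤ 0.5 μg/mL → S
Tetracycline: 128 μg/mL is ≥ 32 μg/mL ⇒ Resistant
Ampicillin 8 μg/mL: ≥ 2 μg/mL → Resistant
Azithromycin (64 μg/mL) ≥ 64 μg/mL ⇒ R
Cefuroxime: 8 μg/mL is in 4–8 μg/mL ⇒ I

R, S, R, R, R, I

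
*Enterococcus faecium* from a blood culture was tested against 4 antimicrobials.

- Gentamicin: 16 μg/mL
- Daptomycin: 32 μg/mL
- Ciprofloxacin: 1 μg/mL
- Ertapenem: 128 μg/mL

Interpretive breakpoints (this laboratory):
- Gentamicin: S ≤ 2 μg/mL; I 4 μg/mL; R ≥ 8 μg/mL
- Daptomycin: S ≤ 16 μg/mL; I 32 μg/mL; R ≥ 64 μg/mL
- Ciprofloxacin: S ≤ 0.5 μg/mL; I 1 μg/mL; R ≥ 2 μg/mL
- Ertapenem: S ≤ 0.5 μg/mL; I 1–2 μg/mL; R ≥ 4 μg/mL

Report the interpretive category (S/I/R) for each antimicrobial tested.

Gentamicin 16 μg/mL: ≥ 8 μg/mL ⇒ resistant
Daptomycin (32 μg/mL) = 32 μg/mL — Intermediate
Ciprofloxacin (1 μg/mL) = 1 μg/mL → intermediate
Ertapenem: 128 μg/mL is ≥ 4 μg/mL ⇒ R

R, I, I, R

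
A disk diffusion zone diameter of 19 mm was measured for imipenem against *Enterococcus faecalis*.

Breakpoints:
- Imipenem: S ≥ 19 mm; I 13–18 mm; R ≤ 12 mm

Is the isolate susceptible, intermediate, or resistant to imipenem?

Imipenem (19 mm) ≥ 19 mm → Susceptible

S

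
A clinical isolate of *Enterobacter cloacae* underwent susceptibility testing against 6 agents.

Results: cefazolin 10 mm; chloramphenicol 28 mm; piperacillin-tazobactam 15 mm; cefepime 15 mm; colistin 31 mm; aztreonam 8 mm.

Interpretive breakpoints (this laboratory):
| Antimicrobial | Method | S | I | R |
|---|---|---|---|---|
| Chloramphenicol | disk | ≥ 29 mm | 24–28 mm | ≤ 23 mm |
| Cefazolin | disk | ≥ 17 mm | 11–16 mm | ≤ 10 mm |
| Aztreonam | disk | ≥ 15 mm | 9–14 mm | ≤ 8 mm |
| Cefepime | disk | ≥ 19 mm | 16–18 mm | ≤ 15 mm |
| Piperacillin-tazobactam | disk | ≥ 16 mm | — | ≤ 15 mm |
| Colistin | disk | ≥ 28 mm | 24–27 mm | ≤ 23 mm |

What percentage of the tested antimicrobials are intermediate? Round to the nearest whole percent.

17%

Cefazolin 10 mm: ≤ 10 mm — resistant
Chloramphenicol 28 mm: in 24–28 mm ⇒ Intermediate
Piperacillin-tazobactam: 15 mm is ≤ 15 mm → resistant
Cefepime: 15 mm is ≤ 15 mm ⇒ Resistant
Colistin (31 mm) ≥ 28 mm — S
Aztreonam (8 mm) ≤ 8 mm → resistant
Intermediate: 1/6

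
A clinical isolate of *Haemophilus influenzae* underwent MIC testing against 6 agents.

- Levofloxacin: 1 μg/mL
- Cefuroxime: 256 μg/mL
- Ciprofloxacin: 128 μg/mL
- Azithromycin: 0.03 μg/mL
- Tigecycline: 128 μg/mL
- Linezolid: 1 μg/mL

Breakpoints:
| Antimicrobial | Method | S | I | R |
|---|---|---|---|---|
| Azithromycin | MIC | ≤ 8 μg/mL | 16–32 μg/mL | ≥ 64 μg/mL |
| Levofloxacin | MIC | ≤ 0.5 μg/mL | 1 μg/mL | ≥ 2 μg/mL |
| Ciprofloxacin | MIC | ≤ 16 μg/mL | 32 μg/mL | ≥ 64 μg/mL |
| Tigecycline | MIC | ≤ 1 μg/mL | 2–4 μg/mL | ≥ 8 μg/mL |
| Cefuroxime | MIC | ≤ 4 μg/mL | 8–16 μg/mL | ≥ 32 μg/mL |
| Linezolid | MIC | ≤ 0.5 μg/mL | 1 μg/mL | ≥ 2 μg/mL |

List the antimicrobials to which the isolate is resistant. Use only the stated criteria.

Levofloxacin: 1 μg/mL is = 1 μg/mL — Intermediate
Cefuroxime (256 μg/mL) ≥ 32 μg/mL ⇒ R
Ciprofloxacin 128 μg/mL: ≥ 64 μg/mL ⇒ R
Azithromycin: 0.03 μg/mL is ≤ 8 μg/mL — susceptible
Tigecycline: 128 μg/mL is ≥ 8 μg/mL — Resistant
Linezolid: 1 μg/mL is = 1 μg/mL → Intermediate

cefuroxime, ciprofloxacin, tigecycline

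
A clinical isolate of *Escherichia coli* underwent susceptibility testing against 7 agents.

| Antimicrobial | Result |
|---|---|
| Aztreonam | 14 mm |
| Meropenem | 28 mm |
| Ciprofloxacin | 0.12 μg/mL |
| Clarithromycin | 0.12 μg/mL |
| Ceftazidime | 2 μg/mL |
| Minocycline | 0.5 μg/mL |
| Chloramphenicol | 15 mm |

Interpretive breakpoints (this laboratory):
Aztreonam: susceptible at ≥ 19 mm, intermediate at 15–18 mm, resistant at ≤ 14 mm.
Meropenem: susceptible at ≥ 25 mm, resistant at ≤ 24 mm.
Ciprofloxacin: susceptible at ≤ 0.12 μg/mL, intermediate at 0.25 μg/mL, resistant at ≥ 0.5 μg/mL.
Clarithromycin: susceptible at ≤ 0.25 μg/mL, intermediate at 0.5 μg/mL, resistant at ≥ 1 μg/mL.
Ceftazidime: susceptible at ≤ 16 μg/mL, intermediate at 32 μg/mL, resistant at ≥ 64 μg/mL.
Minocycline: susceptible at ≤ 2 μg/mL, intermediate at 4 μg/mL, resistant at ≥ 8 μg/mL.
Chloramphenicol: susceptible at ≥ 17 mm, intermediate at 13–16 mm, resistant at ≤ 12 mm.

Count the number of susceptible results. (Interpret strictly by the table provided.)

Aztreonam (14 mm) ≤ 14 mm → resistant
Meropenem (28 mm) ≥ 25 mm ⇒ Susceptible
Ciprofloxacin: 0.12 μg/mL is ≤ 0.12 μg/mL ⇒ Susceptible
Clarithromycin 0.12 μg/mL: ≤ 0.25 μg/mL ⇒ Susceptible
Ceftazidime 2 μg/mL: ≤ 16 μg/mL — susceptible
Minocycline (0.5 μg/mL) ≤ 2 μg/mL ⇒ susceptible
Chloramphenicol 15 mm: in 13–16 mm — Intermediate
Susceptible: 5

5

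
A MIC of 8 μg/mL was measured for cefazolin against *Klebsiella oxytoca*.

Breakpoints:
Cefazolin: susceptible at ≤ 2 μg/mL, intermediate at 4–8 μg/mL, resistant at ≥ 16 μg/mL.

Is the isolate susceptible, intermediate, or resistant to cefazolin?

I

Cefazolin: 8 μg/mL is in 4–8 μg/mL — Intermediate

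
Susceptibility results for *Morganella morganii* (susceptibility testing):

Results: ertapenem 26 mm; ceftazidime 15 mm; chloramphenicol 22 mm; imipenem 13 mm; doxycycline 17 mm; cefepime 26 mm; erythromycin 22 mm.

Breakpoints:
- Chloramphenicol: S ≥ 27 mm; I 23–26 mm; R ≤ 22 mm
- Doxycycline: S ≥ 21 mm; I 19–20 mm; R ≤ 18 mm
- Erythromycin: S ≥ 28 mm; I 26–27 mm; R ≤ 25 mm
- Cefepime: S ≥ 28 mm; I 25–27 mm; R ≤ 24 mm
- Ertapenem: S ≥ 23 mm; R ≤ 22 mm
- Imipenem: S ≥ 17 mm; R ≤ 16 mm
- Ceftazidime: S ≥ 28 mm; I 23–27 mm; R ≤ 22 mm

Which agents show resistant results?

ceftazidime, chloramphenicol, imipenem, doxycycline, erythromycin

Ertapenem 26 mm: ≥ 23 mm — susceptible
Ceftazidime (15 mm) ≤ 22 mm — resistant
Chloramphenicol: 22 mm is ≤ 22 mm → R
Imipenem: 13 mm is ≤ 16 mm → resistant
Doxycycline 17 mm: ≤ 18 mm ⇒ resistant
Cefepime 26 mm: in 25–27 mm → intermediate
Erythromycin 22 mm: ≤ 25 mm → R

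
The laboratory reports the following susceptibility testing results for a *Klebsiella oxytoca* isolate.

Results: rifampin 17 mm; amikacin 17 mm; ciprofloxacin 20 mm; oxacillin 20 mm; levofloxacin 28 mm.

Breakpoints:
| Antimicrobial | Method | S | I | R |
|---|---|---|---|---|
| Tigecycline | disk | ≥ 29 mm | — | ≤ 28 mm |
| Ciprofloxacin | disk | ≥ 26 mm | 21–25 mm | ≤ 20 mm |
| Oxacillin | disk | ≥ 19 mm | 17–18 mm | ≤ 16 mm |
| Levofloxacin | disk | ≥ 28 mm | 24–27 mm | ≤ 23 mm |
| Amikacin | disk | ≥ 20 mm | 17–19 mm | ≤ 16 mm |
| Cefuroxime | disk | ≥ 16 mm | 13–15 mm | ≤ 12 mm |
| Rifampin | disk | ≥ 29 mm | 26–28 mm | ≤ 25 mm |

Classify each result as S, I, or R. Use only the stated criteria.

Rifampin: 17 mm is ≤ 25 mm → Resistant
Amikacin 17 mm: in 17–19 mm → I
Ciprofloxacin (20 mm) ≤ 20 mm → Resistant
Oxacillin: 20 mm is ≥ 19 mm → Susceptible
Levofloxacin (28 mm) ≥ 28 mm → susceptible

R, I, R, S, S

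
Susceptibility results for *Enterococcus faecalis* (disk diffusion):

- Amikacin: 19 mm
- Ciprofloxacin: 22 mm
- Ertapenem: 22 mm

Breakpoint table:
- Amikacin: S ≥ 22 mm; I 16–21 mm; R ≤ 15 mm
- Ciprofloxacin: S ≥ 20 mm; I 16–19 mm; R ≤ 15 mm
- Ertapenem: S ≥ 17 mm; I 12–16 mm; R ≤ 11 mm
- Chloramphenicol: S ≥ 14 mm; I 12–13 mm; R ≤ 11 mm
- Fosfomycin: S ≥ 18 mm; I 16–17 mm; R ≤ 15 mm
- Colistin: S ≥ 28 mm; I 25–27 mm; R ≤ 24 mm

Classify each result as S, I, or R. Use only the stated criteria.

Amikacin: 19 mm is in 16–21 mm — intermediate
Ciprofloxacin 22 mm: ≥ 20 mm ⇒ susceptible
Ertapenem: 22 mm is ≥ 17 mm — susceptible

I, S, S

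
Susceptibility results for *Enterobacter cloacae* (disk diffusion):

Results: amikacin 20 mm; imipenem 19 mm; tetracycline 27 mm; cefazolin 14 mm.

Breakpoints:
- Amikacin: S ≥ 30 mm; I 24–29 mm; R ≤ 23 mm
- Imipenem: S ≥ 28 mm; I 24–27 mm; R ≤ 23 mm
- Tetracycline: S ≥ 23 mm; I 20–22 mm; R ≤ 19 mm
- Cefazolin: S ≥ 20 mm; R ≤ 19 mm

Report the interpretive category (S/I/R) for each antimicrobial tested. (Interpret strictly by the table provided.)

Amikacin: 20 mm is ≤ 23 mm → resistant
Imipenem (19 mm) ≤ 23 mm — resistant
Tetracycline: 27 mm is ≥ 23 mm ⇒ susceptible
Cefazolin 14 mm: ≤ 19 mm — R

R, R, S, R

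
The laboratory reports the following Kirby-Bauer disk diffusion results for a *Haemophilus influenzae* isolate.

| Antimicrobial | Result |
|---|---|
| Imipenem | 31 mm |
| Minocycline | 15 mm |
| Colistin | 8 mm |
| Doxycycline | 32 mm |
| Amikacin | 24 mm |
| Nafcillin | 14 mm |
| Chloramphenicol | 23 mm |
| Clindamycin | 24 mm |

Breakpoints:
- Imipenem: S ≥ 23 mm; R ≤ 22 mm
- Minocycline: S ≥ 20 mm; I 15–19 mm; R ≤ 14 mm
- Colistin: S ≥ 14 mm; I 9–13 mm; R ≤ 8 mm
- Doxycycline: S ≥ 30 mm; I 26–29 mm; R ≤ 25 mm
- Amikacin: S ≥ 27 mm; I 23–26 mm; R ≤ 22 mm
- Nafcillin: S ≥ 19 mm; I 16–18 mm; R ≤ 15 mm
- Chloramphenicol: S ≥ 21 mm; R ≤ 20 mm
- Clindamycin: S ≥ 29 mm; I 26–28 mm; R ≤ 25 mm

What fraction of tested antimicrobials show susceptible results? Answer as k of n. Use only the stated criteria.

Imipenem (31 mm) ≥ 23 mm → susceptible
Minocycline (15 mm) in 15–19 mm ⇒ I
Colistin 8 mm: ≤ 8 mm → R
Doxycycline (32 mm) ≥ 30 mm → S
Amikacin (24 mm) in 23–26 mm ⇒ Intermediate
Nafcillin 14 mm: ≤ 15 mm ⇒ Resistant
Chloramphenicol: 23 mm is ≥ 21 mm — susceptible
Clindamycin 24 mm: ≤ 25 mm → resistant
Susceptible: 3/8

3 of 8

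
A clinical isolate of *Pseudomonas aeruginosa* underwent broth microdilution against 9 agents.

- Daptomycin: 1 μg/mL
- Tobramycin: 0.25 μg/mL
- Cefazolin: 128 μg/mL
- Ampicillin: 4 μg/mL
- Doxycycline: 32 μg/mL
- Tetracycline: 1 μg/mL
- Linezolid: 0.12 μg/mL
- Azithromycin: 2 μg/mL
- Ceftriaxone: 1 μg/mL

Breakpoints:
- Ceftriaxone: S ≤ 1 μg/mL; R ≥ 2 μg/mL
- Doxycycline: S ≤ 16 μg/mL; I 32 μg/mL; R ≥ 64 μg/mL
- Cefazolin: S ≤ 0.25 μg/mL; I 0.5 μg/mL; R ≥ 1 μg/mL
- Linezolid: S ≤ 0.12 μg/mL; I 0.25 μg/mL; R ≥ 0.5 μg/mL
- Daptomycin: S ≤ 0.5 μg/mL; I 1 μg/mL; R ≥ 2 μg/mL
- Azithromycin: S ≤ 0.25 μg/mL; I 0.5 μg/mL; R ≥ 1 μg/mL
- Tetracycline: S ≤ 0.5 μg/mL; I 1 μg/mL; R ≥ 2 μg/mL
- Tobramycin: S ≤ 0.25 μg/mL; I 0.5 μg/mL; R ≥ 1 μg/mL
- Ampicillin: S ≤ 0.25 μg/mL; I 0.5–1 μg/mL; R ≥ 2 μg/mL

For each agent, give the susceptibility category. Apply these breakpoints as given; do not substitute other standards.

I, S, R, R, I, I, S, R, S

Daptomycin 1 μg/mL: = 1 μg/mL → Intermediate
Tobramycin 0.25 μg/mL: ≤ 0.25 μg/mL ⇒ Susceptible
Cefazolin (128 μg/mL) ≥ 1 μg/mL → resistant
Ampicillin 4 μg/mL: ≥ 2 μg/mL → Resistant
Doxycycline 32 μg/mL: = 32 μg/mL — I
Tetracycline: 1 μg/mL is = 1 μg/mL ⇒ intermediate
Linezolid 0.12 μg/mL: ≤ 0.12 μg/mL → susceptible
Azithromycin (2 μg/mL) ≥ 1 μg/mL — R
Ceftriaxone (1 μg/mL) ≤ 1 μg/mL → S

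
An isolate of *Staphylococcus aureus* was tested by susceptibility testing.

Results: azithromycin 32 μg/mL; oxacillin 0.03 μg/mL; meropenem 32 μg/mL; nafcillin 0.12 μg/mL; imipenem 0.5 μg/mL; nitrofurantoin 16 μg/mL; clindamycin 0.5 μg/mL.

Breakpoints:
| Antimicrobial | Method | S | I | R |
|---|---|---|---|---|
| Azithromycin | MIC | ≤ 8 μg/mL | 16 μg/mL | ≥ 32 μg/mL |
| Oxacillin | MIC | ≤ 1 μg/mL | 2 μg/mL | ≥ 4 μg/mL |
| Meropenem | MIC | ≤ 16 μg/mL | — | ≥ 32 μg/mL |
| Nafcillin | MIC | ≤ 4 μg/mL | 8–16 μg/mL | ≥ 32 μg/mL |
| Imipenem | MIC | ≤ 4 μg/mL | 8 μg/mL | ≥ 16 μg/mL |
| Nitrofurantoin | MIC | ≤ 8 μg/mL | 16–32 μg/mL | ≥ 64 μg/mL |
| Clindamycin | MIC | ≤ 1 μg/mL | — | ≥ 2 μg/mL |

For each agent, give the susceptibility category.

R, S, R, S, S, I, S

Azithromycin 32 μg/mL: ≥ 32 μg/mL — R
Oxacillin (0.03 μg/mL) ≤ 1 μg/mL → S
Meropenem 32 μg/mL: ≥ 32 μg/mL — R
Nafcillin (0.12 μg/mL) ≤ 4 μg/mL → susceptible
Imipenem 0.5 μg/mL: ≤ 4 μg/mL — Susceptible
Nitrofurantoin 16 μg/mL: in 16–32 μg/mL — Intermediate
Clindamycin 0.5 μg/mL: ≤ 1 μg/mL ⇒ S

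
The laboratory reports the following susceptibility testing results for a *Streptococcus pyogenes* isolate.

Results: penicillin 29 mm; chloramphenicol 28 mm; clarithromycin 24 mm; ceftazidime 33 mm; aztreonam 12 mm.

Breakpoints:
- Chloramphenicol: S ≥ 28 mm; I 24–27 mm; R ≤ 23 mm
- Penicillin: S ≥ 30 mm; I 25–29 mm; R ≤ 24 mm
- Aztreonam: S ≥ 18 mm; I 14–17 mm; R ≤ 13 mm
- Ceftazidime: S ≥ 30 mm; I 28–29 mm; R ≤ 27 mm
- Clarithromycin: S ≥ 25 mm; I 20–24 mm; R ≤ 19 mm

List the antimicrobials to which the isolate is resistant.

aztreonam

Penicillin: 29 mm is in 25–29 mm — I
Chloramphenicol: 28 mm is ≥ 28 mm → susceptible
Clarithromycin (24 mm) in 20–24 mm — I
Ceftazidime (33 mm) ≥ 30 mm → Susceptible
Aztreonam: 12 mm is ≤ 13 mm ⇒ R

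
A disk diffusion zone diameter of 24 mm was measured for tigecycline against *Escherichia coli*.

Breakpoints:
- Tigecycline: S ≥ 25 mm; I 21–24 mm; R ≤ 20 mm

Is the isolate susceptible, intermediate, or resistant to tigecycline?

Tigecycline 24 mm: in 21–24 mm — intermediate

Intermediate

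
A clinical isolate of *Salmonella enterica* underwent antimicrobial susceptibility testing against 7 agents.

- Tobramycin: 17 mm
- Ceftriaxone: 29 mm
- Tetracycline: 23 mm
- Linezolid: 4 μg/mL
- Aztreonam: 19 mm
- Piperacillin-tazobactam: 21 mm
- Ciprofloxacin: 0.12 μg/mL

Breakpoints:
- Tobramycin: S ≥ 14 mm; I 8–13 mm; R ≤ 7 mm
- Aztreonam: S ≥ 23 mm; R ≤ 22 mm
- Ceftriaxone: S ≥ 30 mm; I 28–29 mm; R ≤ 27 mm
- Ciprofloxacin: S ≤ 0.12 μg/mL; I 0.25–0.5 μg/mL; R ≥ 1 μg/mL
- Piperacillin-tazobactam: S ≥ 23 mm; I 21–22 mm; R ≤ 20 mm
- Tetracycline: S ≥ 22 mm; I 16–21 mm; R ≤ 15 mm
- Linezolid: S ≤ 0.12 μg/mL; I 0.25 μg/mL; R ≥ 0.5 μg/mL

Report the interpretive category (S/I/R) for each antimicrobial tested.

S, I, S, R, R, I, S

Tobramycin: 17 mm is ≥ 14 mm → S
Ceftriaxone (29 mm) in 28–29 mm → Intermediate
Tetracycline (23 mm) ≥ 22 mm → S
Linezolid (4 μg/mL) ≥ 0.5 μg/mL → R
Aztreonam: 19 mm is ≤ 22 mm — R
Piperacillin-tazobactam: 21 mm is in 21–22 mm → intermediate
Ciprofloxacin 0.12 μg/mL: ≤ 0.12 μg/mL → Susceptible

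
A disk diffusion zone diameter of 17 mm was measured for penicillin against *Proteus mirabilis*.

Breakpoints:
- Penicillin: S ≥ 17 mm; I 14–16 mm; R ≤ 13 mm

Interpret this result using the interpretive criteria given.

Penicillin (17 mm) ≥ 17 mm → susceptible

S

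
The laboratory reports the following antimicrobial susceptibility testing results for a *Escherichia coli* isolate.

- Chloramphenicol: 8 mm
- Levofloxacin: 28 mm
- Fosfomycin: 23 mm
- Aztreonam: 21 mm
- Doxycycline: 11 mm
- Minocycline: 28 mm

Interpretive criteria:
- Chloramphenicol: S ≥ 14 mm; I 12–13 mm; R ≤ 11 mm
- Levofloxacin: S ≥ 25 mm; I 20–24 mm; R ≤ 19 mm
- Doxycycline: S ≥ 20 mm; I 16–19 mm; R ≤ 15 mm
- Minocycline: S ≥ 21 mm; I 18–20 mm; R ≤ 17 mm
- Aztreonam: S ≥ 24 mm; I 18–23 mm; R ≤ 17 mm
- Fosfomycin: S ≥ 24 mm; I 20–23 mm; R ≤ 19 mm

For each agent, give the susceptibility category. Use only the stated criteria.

Chloramphenicol (8 mm) ≤ 11 mm ⇒ R
Levofloxacin: 28 mm is ≥ 25 mm → S
Fosfomycin: 23 mm is in 20–23 mm → Intermediate
Aztreonam (21 mm) in 18–23 mm → I
Doxycycline 11 mm: ≤ 15 mm ⇒ R
Minocycline (28 mm) ≥ 21 mm → susceptible

R, S, I, I, R, S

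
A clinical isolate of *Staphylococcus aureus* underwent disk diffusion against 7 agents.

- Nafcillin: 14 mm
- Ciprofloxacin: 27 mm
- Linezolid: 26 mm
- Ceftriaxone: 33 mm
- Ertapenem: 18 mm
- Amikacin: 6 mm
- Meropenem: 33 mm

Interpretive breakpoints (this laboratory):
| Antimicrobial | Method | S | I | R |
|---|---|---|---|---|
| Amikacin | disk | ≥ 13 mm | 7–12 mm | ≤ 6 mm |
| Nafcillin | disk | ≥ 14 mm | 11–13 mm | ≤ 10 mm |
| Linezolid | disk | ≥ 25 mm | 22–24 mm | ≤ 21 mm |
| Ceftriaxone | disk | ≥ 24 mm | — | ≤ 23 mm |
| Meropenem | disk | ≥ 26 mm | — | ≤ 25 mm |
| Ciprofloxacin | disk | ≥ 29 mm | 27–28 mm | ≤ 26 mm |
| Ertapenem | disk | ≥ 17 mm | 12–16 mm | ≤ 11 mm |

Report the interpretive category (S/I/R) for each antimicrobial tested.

Nafcillin (14 mm) ≥ 14 mm ⇒ susceptible
Ciprofloxacin: 27 mm is in 27–28 mm — intermediate
Linezolid (26 mm) ≥ 25 mm → S
Ceftriaxone 33 mm: ≥ 24 mm — susceptible
Ertapenem 18 mm: ≥ 17 mm ⇒ Susceptible
Amikacin: 6 mm is ≤ 6 mm ⇒ resistant
Meropenem: 33 mm is ≥ 26 mm — susceptible

S, I, S, S, S, R, S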